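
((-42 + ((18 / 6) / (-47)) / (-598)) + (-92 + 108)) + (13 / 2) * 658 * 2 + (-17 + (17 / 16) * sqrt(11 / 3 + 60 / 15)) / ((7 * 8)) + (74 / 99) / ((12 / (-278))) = 17 * sqrt(69) / 2688 + 1989126836815 / 233729496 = 8510.43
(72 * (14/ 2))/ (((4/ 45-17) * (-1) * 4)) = 5670/ 761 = 7.45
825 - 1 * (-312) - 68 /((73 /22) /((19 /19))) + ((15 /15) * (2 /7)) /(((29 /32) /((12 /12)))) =16550187 /14819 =1116.82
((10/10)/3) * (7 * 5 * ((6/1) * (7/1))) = 490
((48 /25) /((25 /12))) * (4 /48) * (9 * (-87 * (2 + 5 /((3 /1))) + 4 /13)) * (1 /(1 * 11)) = -1789776 /89375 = -20.03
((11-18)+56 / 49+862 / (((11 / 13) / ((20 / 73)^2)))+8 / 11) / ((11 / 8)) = 234174760 / 4513663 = 51.88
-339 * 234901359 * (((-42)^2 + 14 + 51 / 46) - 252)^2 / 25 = -392953165045827387309 / 52900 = -7428226182340782.37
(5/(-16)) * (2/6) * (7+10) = -85/48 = -1.77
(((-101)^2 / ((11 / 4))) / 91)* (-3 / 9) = -40804 / 3003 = -13.59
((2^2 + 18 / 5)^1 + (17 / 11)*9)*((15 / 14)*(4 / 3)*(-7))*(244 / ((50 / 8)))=-2309216 / 275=-8397.15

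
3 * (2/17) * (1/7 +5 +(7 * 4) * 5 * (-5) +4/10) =-145836/595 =-245.10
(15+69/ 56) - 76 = -3347/ 56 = -59.77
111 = 111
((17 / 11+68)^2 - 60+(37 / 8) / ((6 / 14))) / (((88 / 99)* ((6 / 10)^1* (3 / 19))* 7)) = 1320737405 / 162624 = 8121.42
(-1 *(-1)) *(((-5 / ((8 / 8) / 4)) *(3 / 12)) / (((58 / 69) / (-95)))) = 32775 / 58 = 565.09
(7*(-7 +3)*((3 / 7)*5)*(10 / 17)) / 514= -0.07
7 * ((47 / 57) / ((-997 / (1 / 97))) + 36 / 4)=347281690 / 5512413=63.00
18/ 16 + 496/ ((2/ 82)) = 162697/ 8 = 20337.12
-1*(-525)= 525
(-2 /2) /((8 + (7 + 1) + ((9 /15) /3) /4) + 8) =-20 /481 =-0.04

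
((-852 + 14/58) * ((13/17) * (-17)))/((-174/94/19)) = -286753909/2523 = -113655.93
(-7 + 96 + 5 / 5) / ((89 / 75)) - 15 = 5415 / 89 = 60.84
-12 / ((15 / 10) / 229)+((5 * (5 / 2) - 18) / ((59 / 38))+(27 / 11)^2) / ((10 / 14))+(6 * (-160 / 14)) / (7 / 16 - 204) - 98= -1926.19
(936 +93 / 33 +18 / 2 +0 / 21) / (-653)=-10426 / 7183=-1.45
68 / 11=6.18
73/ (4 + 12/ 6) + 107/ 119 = 9329/ 714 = 13.07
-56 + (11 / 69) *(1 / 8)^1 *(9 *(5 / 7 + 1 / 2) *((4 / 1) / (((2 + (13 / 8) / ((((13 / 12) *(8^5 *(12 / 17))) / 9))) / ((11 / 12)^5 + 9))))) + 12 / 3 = -326910573460 / 6839235081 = -47.80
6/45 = 2/15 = 0.13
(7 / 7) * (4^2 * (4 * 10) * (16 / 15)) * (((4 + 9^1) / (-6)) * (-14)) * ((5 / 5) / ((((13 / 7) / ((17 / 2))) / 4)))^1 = 3411968 / 9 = 379107.56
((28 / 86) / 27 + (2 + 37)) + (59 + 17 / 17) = 114953 / 1161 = 99.01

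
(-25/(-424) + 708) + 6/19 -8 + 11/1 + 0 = 5730835/8056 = 711.37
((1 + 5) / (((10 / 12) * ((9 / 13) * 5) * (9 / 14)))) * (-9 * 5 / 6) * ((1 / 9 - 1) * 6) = 5824 / 45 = 129.42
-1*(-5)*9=45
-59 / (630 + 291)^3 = -59 / 781229961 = -0.00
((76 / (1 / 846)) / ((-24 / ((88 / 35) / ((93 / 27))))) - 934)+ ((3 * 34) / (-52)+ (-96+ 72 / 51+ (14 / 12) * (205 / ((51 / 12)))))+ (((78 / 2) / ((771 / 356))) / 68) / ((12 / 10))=-180535922226 / 61624745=-2929.60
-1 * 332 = -332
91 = 91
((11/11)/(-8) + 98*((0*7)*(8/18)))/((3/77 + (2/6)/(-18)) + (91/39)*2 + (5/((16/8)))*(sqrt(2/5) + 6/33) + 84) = -770583429/549355765564 + 4322241*sqrt(10)/549355765564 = -0.00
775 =775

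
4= 4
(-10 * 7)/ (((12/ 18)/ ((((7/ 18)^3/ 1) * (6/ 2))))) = -18.53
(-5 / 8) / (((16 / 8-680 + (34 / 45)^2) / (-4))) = -10125 / 2743588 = -0.00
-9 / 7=-1.29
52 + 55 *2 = 162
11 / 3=3.67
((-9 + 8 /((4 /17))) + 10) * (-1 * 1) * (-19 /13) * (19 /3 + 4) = 20615 /39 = 528.59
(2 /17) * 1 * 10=20 /17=1.18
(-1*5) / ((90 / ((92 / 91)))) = -46 / 819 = -0.06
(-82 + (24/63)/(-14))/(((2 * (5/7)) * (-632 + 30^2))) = -6029/28140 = -0.21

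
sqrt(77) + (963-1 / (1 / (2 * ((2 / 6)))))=sqrt(77) + 2887 / 3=971.11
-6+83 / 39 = -151 / 39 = -3.87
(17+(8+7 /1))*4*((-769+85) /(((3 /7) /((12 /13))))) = -2451456 /13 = -188573.54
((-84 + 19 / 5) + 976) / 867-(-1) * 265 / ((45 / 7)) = 549532 / 13005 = 42.26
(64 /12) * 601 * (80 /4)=192320 /3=64106.67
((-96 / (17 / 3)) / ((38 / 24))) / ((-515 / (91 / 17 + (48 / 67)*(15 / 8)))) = 0.14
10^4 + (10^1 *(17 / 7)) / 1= 70170 / 7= 10024.29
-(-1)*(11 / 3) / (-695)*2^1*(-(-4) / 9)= -88 / 18765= -0.00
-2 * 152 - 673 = -977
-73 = -73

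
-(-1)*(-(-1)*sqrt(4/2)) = 1.41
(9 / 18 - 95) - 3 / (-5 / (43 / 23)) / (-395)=-8585583 / 90850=-94.50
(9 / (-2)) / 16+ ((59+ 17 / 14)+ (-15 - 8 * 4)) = 2897 / 224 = 12.93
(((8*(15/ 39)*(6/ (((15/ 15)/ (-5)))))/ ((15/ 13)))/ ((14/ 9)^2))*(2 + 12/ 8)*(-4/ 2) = 1620/ 7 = 231.43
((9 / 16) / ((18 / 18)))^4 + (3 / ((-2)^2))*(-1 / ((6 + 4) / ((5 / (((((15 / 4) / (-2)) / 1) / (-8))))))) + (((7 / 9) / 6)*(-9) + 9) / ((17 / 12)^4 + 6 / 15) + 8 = 1243942858489 / 150430351360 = 8.27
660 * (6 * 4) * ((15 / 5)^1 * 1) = 47520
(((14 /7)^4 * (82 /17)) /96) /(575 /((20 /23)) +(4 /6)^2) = 12 /9877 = 0.00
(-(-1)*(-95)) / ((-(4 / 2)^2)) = 95 / 4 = 23.75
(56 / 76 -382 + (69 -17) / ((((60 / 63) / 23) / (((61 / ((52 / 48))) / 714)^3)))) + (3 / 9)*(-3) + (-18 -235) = -634.65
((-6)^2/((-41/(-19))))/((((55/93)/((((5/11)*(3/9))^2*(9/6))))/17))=901170/54571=16.51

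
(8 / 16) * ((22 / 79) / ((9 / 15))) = 55 / 237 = 0.23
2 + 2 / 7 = 2.29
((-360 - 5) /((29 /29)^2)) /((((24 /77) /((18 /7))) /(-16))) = 48180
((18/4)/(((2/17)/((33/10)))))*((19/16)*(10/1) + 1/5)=2438667/1600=1524.17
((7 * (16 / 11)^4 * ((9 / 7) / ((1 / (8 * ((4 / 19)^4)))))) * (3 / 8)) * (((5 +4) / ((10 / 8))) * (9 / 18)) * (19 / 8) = 1019215872 / 502113095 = 2.03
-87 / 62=-1.40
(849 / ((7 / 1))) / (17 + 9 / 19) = 16131 / 2324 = 6.94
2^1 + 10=12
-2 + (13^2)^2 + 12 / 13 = 371279 / 13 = 28559.92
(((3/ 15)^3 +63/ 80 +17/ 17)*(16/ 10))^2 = 12895281/ 1562500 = 8.25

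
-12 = -12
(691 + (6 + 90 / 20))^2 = 1968409 / 4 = 492102.25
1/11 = 0.09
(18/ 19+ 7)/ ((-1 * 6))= -151/ 114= -1.32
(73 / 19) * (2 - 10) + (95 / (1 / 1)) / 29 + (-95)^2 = 4957644 / 551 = 8997.54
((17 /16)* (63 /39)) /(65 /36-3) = -3213 /2236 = -1.44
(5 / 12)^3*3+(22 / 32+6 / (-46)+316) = 316.77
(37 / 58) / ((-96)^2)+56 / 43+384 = 8856061495 / 22984704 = 385.30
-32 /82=-0.39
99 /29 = 3.41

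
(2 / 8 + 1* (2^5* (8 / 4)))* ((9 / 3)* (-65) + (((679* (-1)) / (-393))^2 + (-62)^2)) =72479839297 / 308898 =234640.04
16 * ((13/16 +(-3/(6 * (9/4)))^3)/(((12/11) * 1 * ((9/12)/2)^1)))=31.35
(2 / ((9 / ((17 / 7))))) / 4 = 17 / 126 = 0.13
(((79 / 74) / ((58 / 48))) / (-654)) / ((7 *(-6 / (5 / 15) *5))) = 79 / 36841455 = 0.00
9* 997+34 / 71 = 637117 / 71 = 8973.48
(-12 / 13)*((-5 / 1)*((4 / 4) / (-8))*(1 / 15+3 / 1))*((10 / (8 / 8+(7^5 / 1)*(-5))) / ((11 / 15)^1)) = 0.00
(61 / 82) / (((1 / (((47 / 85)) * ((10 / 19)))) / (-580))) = -125.57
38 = 38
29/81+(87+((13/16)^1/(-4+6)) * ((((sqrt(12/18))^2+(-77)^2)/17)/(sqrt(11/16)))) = 7076/81+231257 * sqrt(11)/4488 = 258.26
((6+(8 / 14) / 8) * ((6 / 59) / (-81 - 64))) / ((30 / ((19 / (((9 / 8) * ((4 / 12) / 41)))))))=-52972 / 179655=-0.29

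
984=984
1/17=0.06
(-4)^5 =-1024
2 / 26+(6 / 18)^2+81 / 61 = 10819 / 7137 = 1.52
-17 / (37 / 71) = -1207 / 37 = -32.62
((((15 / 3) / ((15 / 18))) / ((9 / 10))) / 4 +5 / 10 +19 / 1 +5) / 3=157 / 18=8.72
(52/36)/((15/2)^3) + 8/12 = 20354/30375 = 0.67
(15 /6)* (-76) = -190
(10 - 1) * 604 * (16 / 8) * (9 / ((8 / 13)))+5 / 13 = 159003.38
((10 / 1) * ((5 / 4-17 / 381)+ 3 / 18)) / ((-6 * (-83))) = 3485 / 126492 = 0.03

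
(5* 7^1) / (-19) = -35 / 19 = -1.84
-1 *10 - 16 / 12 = -34 / 3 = -11.33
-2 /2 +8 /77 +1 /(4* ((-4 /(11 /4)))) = -5263 /4928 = -1.07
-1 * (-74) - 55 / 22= 71.50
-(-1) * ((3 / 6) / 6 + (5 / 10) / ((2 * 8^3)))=515 / 6144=0.08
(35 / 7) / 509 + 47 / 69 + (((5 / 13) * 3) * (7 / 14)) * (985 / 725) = 39054583 / 26481234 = 1.47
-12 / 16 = -3 / 4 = -0.75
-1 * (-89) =89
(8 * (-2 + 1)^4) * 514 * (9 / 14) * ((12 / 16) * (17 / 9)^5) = 729806498 / 15309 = 47671.73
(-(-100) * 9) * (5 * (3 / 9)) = 1500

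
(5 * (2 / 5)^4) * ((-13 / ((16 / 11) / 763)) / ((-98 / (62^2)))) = 29958214 / 875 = 34237.96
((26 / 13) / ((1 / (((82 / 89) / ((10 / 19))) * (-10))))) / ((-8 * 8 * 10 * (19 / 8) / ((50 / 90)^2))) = 205 / 28836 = 0.01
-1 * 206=-206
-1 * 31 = -31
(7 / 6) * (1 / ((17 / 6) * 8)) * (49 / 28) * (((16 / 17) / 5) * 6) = 147 / 1445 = 0.10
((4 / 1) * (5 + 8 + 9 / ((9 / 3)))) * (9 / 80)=36 / 5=7.20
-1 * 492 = -492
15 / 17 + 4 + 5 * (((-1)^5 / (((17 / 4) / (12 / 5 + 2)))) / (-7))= 669 / 119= 5.62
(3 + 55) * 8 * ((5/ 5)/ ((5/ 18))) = 8352/ 5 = 1670.40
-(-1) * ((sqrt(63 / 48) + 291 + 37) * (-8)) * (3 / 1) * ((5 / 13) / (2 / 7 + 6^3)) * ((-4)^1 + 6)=-275520 / 9841 - 210 * sqrt(21) / 9841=-28.09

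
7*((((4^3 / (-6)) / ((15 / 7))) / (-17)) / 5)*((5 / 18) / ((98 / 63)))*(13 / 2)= 364 / 765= 0.48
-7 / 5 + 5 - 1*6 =-12 / 5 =-2.40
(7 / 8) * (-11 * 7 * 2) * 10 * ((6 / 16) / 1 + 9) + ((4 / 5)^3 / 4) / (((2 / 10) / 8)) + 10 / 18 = -12627.14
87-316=-229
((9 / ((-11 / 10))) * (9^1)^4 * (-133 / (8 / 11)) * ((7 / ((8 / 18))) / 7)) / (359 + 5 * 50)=16828965 / 464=36269.32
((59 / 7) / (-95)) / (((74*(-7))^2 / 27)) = -1593 / 178435460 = -0.00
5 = 5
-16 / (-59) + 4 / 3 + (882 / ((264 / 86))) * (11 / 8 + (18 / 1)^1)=173466619 / 31152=5568.39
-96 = -96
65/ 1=65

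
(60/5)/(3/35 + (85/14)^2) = 11760/36209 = 0.32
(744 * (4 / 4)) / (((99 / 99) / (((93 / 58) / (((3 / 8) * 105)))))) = 30752 / 1015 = 30.30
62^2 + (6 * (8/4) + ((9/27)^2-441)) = 30736/9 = 3415.11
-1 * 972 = -972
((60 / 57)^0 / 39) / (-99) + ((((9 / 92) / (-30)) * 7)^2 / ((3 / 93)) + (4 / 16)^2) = 256184231 / 3267950400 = 0.08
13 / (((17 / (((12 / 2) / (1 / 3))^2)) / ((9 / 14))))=159.28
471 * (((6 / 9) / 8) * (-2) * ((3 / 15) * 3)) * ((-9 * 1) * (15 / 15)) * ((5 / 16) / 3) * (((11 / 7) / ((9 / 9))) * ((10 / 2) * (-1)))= -77715 / 224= -346.94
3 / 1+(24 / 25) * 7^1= 243 / 25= 9.72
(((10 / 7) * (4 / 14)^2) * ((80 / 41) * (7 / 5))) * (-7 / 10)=-64 / 287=-0.22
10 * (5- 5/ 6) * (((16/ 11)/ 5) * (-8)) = -3200/ 33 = -96.97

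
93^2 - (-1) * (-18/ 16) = 69183/ 8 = 8647.88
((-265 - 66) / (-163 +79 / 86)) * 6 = 170796 / 13939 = 12.25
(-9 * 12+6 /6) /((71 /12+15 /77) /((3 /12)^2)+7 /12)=-32956 /30297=-1.09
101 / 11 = 9.18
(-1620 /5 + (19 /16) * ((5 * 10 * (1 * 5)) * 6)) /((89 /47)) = 273963 /356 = 769.56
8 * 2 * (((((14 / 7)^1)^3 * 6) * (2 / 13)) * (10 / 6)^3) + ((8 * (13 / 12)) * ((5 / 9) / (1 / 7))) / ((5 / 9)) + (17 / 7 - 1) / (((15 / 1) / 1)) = 497764 / 819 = 607.77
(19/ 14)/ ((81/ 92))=874/ 567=1.54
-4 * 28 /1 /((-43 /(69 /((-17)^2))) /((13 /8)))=12558 /12427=1.01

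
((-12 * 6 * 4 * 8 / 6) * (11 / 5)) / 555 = -1408 / 925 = -1.52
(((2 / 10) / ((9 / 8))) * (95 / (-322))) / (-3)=76 / 4347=0.02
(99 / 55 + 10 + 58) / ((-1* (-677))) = 349 / 3385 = 0.10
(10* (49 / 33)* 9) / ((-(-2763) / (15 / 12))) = 1225 / 20262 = 0.06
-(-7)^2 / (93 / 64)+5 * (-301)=-143101 / 93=-1538.72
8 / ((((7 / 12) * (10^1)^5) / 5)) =3 / 4375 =0.00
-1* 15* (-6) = 90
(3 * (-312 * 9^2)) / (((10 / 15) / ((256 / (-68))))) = 7278336 / 17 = 428137.41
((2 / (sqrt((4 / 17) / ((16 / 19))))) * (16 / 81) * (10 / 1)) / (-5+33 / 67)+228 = 228 - 21440 * sqrt(323) / 232389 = 226.34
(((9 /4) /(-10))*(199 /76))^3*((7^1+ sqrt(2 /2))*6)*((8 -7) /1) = -17234870013 /1755904000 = -9.82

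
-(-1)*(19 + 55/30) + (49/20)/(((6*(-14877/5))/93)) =2477981/119016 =20.82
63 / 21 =3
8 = 8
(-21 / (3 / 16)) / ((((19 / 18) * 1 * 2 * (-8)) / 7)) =882 / 19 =46.42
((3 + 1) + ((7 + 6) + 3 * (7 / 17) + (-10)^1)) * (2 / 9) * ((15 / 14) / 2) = 50 / 51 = 0.98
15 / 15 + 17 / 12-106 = -1243 / 12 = -103.58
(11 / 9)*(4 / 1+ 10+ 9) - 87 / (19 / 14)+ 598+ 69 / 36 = 385723 / 684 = 563.92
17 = 17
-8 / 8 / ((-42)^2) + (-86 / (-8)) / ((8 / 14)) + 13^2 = 1325201 / 7056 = 187.81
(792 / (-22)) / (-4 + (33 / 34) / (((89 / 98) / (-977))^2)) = -2423826 / 75629926943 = -0.00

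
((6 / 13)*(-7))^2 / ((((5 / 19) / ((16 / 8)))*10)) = 33516 / 4225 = 7.93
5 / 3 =1.67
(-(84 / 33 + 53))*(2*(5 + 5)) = -12220 / 11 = -1110.91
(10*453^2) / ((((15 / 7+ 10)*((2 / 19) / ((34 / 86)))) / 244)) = 6659442468 / 43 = 154870755.07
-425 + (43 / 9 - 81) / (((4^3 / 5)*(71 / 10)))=-425.84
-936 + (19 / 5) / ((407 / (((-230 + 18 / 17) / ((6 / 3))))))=-32417894 / 34595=-937.07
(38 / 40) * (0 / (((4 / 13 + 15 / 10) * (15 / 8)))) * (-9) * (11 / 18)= 0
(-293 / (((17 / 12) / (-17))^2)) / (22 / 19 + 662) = -11134 / 175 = -63.62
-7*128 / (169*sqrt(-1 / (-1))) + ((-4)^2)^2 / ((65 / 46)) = 148608 / 845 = 175.87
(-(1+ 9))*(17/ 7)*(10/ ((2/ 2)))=-1700/ 7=-242.86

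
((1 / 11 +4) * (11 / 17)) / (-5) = -9 / 17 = -0.53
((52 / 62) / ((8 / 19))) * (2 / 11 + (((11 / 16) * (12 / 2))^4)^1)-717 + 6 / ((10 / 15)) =-731385571 / 5586944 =-130.91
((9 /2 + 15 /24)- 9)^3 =-29791 /512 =-58.19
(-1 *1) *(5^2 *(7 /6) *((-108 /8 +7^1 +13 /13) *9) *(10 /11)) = 2625 /2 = 1312.50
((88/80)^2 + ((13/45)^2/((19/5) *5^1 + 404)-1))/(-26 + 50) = 720199/82231200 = 0.01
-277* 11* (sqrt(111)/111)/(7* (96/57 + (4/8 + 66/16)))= -463144* sqrt(111)/745143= -6.55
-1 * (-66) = 66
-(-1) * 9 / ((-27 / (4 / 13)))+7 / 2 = 265 / 78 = 3.40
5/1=5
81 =81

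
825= 825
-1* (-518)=518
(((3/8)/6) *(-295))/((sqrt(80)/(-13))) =767 *sqrt(5)/64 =26.80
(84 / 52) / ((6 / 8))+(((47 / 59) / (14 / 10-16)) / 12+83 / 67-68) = -2908618417 / 45016764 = -64.61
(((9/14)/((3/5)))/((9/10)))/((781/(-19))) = -475/16401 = -0.03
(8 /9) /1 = 8 /9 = 0.89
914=914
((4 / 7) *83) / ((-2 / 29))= -4814 / 7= -687.71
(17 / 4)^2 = 289 / 16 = 18.06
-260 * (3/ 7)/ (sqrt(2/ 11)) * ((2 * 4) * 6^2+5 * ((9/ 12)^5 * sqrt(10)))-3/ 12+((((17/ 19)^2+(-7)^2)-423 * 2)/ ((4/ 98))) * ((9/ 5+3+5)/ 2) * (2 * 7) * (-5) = -112320 * sqrt(22)/ 7-236925 * sqrt(55)/ 1792+9661604431/ 1444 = 6614620.21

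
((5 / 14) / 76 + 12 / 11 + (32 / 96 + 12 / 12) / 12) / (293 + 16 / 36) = 127111 / 30910264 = 0.00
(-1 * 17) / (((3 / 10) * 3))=-170 / 9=-18.89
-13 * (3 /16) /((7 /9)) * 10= -1755 /56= -31.34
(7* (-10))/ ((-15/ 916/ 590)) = 7566160/ 3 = 2522053.33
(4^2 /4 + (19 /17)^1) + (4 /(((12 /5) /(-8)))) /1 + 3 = -5.22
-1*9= -9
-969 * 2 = -1938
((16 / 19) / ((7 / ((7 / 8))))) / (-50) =-1 / 475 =-0.00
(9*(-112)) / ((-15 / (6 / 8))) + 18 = 342 / 5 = 68.40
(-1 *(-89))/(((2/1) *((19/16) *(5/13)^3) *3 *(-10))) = -782132/35625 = -21.95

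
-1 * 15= -15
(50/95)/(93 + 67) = 1/304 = 0.00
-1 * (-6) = 6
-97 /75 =-1.29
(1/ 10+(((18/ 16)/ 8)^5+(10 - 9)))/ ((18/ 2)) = 5905875277/ 48318382080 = 0.12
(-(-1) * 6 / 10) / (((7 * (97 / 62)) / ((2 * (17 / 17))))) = 372 / 3395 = 0.11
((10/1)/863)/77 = 10/66451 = 0.00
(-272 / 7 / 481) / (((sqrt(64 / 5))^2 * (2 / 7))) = -85 / 3848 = -0.02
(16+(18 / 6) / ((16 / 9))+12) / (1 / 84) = 9975 / 4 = 2493.75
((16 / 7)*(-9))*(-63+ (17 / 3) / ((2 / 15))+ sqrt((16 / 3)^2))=312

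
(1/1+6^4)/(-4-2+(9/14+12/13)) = -236054/807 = -292.51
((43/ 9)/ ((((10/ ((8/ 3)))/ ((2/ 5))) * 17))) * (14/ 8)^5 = 0.49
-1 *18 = -18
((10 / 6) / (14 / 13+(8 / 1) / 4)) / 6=13 / 144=0.09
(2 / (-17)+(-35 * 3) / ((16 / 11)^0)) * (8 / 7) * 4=-57184 / 119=-480.54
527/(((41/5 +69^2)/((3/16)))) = 7905/381536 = 0.02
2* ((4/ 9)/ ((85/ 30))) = 16/ 51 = 0.31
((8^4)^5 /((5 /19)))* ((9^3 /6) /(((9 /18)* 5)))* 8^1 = 42584308694158499905536 /25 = 1703372347766339996221.44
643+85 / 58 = 644.47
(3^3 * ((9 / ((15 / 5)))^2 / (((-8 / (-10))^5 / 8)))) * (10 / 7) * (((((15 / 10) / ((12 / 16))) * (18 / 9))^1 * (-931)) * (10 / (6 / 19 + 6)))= -3198234375 / 64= -49972412.11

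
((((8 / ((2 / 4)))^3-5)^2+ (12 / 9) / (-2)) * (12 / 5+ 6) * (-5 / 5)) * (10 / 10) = -702923774 / 5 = -140584754.80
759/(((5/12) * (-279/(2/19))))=-2024/2945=-0.69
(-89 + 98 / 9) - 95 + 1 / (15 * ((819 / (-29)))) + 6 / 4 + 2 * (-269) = -17435203 / 24570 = -709.61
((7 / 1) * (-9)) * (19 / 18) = -133 / 2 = -66.50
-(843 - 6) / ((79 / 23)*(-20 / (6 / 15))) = 19251 / 3950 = 4.87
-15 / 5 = -3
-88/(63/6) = -176/21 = -8.38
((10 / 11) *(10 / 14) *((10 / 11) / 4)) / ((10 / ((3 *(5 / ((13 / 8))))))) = 1500 / 11011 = 0.14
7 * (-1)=-7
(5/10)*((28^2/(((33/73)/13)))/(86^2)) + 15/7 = 1566269/427119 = 3.67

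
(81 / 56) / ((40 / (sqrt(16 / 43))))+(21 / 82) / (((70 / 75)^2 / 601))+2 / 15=81 * sqrt(43) / 24080+6089717 / 34440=176.84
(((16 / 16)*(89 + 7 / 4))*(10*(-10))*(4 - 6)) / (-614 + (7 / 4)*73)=-14520 / 389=-37.33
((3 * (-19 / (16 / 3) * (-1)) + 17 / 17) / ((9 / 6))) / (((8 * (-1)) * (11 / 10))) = -85 / 96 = -0.89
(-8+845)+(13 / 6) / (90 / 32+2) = 193451 / 231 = 837.45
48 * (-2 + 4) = 96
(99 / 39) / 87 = 11 / 377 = 0.03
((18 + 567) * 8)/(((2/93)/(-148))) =-32207760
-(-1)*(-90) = -90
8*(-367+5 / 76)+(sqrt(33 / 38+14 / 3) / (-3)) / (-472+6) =-55774 / 19+sqrt(71934) / 159372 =-2935.47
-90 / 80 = -9 / 8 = -1.12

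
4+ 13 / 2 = 21 / 2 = 10.50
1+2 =3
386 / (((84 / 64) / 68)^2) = 1036111.53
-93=-93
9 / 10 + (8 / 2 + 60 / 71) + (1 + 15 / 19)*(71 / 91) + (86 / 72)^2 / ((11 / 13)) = 77241623383 / 8750261520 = 8.83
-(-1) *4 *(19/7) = 76/7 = 10.86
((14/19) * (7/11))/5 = 98/1045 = 0.09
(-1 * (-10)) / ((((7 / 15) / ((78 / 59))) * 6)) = 1950 / 413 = 4.72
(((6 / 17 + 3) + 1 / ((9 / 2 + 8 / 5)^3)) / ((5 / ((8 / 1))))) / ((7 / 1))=103639336 / 135053695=0.77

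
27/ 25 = 1.08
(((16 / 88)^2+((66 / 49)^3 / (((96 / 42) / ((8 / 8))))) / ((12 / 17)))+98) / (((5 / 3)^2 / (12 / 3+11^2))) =72880104375 / 16269176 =4479.64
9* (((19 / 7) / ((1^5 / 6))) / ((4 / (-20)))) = -732.86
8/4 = 2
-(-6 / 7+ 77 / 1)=-533 / 7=-76.14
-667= -667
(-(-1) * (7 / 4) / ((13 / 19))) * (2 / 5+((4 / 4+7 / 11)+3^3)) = 212401 / 2860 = 74.27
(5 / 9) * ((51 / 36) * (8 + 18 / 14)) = 5525 / 756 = 7.31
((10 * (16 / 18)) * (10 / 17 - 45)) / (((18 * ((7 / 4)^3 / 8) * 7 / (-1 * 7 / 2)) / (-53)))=-409753600 / 472311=-867.55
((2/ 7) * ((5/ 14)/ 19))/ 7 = 0.00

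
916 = 916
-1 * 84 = -84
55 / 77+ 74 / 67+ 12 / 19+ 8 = 93123 / 8911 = 10.45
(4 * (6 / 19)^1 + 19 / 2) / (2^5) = 409 / 1216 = 0.34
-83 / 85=-0.98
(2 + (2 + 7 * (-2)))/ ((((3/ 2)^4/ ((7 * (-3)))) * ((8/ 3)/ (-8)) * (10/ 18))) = -224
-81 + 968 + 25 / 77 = 68324 / 77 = 887.32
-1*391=-391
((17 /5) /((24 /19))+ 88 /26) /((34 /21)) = 66353 /17680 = 3.75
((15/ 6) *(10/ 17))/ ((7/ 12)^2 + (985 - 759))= 3600/ 554081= 0.01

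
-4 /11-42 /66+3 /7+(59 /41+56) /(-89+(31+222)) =-10411 /47068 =-0.22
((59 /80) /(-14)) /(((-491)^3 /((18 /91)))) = 531 /6032174490160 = 0.00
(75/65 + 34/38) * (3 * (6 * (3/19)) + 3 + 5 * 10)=536866/4693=114.40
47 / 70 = 0.67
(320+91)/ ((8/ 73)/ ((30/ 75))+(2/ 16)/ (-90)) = 21602160/ 14327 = 1507.79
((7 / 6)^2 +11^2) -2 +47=6025 / 36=167.36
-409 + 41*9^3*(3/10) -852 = 77057/10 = 7705.70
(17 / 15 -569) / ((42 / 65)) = -55367 / 63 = -878.84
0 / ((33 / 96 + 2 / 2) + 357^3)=0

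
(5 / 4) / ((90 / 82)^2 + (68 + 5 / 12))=25215 / 1404401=0.02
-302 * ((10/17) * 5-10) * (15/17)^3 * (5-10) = -611550000/83521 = -7322.11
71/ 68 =1.04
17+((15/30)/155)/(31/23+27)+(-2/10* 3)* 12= 1980799/202120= 9.80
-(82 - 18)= -64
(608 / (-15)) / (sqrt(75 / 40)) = -1216 * sqrt(30) / 225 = -29.60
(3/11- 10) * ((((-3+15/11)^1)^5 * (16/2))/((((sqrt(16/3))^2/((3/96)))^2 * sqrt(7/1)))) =56864187 * sqrt(7)/12698549248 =0.01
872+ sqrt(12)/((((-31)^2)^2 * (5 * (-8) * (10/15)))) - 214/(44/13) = 808.77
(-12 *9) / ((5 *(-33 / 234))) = 8424 / 55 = 153.16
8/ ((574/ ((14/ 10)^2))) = 28/ 1025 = 0.03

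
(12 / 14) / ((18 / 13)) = 0.62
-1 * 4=-4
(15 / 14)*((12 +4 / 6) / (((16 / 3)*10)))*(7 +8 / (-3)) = 247 / 224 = 1.10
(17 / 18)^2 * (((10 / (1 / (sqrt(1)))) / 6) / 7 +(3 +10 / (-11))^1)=77741 / 37422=2.08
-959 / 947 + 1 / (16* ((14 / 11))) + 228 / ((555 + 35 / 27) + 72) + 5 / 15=-721538653 / 2698904544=-0.27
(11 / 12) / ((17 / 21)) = 77 / 68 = 1.13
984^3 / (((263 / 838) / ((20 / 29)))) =15968323031040 / 7627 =2093657143.18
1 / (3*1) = 1 / 3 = 0.33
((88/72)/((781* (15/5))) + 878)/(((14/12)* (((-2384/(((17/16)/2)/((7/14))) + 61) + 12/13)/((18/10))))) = -743942134/1198234695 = -0.62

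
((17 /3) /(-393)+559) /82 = 329522 /48339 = 6.82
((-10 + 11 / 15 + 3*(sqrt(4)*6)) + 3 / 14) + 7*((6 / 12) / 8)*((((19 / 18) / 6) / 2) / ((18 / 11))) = 58723717 / 2177280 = 26.97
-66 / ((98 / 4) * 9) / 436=-11 / 16023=-0.00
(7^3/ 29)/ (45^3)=343/ 2642625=0.00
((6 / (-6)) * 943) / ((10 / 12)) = -5658 / 5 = -1131.60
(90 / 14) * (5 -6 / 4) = 45 / 2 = 22.50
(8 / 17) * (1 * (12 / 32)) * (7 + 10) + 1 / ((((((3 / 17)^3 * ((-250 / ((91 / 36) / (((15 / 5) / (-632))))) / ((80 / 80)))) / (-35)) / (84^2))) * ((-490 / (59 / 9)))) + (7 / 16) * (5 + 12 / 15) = 1867141134923 / 1458000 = 1280618.06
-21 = -21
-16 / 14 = -8 / 7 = -1.14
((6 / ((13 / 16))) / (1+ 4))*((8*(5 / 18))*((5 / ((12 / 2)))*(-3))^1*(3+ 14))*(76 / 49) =-413440 / 1911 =-216.35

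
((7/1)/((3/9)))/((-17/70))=-1470/17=-86.47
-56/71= -0.79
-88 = -88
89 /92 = 0.97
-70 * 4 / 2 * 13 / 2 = -910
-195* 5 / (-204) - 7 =-151 / 68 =-2.22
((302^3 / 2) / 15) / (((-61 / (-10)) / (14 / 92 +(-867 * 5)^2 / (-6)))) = -471407699179.68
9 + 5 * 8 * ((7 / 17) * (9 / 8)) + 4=536 / 17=31.53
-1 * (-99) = 99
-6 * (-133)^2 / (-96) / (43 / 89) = 1574321 / 688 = 2288.26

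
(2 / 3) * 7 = 14 / 3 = 4.67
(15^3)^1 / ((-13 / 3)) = -10125 / 13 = -778.85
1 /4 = 0.25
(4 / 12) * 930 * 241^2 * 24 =432122640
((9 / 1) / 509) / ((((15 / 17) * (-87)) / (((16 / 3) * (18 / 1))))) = -1632 / 73805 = -0.02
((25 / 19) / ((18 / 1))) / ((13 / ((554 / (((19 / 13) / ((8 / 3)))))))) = 55400 / 9747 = 5.68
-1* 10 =-10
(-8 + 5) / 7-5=-38 / 7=-5.43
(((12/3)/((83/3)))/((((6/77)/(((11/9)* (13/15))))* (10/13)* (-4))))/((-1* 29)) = 0.02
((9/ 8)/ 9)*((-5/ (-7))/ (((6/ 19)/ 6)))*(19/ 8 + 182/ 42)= 2185/ 192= 11.38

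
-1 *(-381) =381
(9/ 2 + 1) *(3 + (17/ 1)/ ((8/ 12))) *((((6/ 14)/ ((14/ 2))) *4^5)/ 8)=60192/ 49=1228.41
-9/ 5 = -1.80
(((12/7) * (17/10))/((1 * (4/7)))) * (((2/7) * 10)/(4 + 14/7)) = 17/7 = 2.43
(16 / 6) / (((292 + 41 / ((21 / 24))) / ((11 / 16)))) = 77 / 14232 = 0.01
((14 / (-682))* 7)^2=0.02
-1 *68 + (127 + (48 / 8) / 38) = 1124 / 19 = 59.16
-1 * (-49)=49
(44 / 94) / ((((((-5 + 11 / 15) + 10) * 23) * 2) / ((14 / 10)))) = 231 / 92966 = 0.00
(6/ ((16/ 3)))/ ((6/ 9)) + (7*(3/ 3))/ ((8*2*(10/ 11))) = 347/ 160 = 2.17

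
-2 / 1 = -2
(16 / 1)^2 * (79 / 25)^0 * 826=211456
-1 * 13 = -13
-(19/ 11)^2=-361/ 121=-2.98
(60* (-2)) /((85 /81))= -1944 /17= -114.35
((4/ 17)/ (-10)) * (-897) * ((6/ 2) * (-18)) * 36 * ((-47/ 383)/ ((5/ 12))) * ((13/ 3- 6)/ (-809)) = 24.89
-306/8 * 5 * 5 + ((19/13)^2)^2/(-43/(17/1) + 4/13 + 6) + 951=-29662567/7337980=-4.04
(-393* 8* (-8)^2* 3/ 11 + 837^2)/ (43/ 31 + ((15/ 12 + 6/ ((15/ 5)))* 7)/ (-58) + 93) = 17027326104/ 2478707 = 6869.44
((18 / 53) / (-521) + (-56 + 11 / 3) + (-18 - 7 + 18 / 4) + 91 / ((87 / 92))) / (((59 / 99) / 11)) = 431.83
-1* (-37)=37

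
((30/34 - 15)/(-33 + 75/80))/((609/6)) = 2560/590121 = 0.00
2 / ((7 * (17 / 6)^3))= 432 / 34391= 0.01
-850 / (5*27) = -170 / 27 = -6.30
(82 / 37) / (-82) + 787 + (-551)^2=11262355 / 37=304387.97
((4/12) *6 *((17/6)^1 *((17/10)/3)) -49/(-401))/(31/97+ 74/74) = 11669003/4619520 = 2.53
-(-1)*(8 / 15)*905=1448 / 3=482.67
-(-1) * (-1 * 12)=-12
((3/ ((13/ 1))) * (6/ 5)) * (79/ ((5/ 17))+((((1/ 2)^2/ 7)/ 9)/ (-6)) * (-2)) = 78101/ 1050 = 74.38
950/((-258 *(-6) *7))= 475/5418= 0.09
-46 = -46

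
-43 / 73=-0.59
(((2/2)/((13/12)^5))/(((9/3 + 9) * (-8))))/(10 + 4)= -1296/2599051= -0.00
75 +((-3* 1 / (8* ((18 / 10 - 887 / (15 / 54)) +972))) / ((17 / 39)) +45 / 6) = 13834325 / 167688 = 82.50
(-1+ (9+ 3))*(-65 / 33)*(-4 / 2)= 130 / 3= 43.33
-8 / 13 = -0.62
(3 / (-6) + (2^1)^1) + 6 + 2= 19 / 2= 9.50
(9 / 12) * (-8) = -6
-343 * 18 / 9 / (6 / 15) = -1715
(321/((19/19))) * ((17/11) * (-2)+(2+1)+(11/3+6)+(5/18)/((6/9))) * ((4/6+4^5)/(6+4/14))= 1518449947/2904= 522882.21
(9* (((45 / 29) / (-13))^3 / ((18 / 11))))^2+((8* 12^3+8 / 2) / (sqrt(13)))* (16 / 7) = 1004755640625 / 11484394236850756+221248* sqrt(13) / 91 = 8766.17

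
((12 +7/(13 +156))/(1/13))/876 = 2035/11388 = 0.18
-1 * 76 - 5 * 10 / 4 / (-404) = -61383 / 808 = -75.97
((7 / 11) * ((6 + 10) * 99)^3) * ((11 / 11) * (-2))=-5058256896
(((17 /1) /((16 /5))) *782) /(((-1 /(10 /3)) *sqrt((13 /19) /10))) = -166175 *sqrt(2470) /156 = -52940.69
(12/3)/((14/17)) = 34/7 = 4.86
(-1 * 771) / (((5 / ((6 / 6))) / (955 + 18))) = -150036.60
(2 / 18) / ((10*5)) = 0.00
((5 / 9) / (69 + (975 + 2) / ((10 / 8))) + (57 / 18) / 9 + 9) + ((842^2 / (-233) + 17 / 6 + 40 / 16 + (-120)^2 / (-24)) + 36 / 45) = -970500856321 / 267556230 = -3627.28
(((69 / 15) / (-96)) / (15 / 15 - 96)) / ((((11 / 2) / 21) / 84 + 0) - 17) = -3381 / 113933500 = -0.00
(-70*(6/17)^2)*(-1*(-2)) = -5040/289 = -17.44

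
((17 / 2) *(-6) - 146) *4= -788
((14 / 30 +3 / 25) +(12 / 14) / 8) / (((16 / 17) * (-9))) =-24769 / 302400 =-0.08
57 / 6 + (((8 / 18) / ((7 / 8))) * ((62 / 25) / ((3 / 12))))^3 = 1073852786837 / 7813968750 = 137.43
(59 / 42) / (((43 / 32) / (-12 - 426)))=-137824 / 301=-457.89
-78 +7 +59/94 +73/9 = -52673/846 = -62.26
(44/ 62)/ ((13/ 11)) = 242/ 403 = 0.60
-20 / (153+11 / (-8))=-160 / 1213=-0.13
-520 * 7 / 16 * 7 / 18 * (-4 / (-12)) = -3185 / 108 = -29.49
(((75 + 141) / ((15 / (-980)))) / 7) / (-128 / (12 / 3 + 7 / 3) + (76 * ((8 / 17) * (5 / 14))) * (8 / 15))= 427329 / 2840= 150.47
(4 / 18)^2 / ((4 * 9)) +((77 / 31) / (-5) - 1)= -168973 / 112995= -1.50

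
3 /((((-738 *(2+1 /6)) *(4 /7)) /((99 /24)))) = -231 /17056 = -0.01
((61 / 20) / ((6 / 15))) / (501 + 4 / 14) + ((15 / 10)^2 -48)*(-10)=12843367 / 28072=457.52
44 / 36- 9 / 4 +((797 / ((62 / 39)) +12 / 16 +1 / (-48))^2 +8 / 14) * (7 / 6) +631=3915246259375 / 13284864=294714.82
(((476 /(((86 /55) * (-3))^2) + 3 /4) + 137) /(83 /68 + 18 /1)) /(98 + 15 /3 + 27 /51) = 3066027299 /38279625120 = 0.08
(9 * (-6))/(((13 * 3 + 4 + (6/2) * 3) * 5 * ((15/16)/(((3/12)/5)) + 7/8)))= -108/10205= -0.01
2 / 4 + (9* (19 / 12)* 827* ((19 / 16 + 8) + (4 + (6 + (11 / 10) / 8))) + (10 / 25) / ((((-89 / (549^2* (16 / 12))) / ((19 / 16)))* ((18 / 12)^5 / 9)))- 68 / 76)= 12185909441 / 54112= 225197.91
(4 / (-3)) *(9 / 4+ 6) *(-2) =22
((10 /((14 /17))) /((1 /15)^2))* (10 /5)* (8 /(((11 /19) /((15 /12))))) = 7267500 /77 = 94383.12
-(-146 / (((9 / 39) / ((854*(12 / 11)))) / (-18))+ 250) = -116706974 / 11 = -10609724.91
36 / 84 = 3 / 7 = 0.43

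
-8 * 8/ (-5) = 64/ 5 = 12.80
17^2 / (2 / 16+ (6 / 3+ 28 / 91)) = 30056 / 253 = 118.80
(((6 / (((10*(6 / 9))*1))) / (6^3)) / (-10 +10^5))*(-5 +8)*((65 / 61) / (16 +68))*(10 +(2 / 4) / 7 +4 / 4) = 403 / 22953224448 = 0.00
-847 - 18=-865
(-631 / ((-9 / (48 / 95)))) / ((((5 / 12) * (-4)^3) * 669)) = -631 / 317775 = -0.00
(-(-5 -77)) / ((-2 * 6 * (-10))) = 41 / 60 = 0.68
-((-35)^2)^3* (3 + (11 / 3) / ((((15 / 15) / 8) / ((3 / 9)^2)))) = -310666890625 / 27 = -11506181134.26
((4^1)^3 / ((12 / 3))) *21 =336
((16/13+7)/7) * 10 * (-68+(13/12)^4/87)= -65615404025/82083456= -799.37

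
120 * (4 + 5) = 1080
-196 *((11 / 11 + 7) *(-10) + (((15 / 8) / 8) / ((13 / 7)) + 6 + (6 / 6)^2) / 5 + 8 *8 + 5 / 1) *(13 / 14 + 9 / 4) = 24814713 / 4160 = 5965.08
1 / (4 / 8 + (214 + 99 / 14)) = 7 / 1551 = 0.00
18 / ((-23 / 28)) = -21.91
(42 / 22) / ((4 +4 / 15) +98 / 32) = 5040 / 19349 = 0.26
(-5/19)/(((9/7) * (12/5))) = -175/2052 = -0.09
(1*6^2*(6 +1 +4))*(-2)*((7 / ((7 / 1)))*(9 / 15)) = -2376 / 5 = -475.20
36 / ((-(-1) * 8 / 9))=81 / 2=40.50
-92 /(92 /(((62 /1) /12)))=-31 /6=-5.17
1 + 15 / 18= 1.83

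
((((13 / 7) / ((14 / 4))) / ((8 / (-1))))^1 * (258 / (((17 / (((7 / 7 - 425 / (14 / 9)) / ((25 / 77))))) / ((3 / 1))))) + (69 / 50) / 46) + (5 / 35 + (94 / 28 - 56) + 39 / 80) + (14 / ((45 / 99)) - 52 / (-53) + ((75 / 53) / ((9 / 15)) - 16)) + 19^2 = 2859.02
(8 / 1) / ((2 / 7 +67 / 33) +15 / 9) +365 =42206 / 115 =367.01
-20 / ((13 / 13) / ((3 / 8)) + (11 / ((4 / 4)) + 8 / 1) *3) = -60 / 179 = -0.34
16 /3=5.33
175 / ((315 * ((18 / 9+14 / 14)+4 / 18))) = 5 / 29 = 0.17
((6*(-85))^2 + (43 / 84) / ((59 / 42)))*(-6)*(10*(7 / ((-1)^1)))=6445287030 / 59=109242153.05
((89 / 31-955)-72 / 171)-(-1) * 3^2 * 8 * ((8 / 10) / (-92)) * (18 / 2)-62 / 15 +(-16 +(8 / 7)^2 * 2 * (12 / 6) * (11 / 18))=-5825620834 / 5974227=-975.13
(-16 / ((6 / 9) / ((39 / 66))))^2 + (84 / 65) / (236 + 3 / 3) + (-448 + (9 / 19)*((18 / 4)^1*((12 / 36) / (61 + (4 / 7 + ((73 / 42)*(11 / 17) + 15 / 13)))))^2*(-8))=-4178209934670216164 / 16924554289067425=-246.87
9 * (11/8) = 99/8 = 12.38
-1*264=-264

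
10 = 10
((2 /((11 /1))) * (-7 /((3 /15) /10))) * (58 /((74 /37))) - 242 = -2087.45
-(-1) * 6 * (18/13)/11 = 108/143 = 0.76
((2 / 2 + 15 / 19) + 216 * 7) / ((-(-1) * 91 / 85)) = 2444770 / 1729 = 1413.98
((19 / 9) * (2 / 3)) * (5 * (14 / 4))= 665 / 27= 24.63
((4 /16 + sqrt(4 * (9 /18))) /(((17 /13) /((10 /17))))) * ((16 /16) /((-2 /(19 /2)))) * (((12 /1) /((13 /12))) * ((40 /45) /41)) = -6080 * sqrt(2) /11849 - 1520 /11849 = -0.85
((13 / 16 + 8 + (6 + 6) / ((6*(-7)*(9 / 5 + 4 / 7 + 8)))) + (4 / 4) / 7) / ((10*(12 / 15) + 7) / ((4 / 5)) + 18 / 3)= 0.36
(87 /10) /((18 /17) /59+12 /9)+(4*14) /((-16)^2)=2165419 /325280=6.66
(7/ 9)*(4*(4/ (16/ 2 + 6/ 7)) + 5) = 1477/ 279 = 5.29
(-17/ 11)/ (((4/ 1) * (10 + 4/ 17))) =-289/ 7656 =-0.04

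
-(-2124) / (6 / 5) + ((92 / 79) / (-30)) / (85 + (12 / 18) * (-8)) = 167096804 / 94405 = 1770.00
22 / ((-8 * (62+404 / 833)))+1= 199037 / 208200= 0.96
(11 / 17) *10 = 110 / 17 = 6.47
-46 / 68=-23 / 34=-0.68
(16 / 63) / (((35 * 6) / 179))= 1432 / 6615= 0.22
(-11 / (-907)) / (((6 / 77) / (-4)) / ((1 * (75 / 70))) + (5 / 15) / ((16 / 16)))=1815 / 47164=0.04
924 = 924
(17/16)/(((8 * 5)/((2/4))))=17/1280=0.01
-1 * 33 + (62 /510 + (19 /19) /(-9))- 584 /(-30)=-13.52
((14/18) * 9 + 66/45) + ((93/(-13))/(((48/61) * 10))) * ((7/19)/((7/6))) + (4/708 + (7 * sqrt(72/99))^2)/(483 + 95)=6108742539/741241072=8.24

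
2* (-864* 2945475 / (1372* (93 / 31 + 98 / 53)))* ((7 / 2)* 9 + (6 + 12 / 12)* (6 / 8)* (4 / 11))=-505796967000 / 19789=-25559501.09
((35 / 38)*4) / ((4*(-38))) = -35 / 1444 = -0.02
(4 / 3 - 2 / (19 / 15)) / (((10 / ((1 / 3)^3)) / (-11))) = 77 / 7695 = 0.01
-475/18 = -26.39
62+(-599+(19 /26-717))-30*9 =-39605 /26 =-1523.27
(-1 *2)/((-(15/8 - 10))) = -16/65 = -0.25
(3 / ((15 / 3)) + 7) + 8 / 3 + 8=274 / 15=18.27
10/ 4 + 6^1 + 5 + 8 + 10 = 63/ 2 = 31.50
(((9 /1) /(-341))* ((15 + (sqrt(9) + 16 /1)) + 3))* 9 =-2997 /341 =-8.79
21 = 21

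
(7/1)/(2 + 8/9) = 63/26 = 2.42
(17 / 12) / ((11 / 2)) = 17 / 66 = 0.26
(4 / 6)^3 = 8 / 27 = 0.30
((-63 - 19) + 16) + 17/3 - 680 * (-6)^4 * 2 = -5287861/3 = -1762620.33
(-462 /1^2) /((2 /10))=-2310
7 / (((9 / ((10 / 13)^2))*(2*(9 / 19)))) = 6650 / 13689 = 0.49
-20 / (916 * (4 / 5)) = -25 / 916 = -0.03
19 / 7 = 2.71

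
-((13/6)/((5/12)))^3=-17576/125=-140.61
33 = 33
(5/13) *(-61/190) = -61/494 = -0.12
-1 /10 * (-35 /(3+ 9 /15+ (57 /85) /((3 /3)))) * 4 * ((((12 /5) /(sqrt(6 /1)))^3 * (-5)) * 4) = -61.67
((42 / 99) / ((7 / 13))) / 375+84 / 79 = 1041554 / 977625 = 1.07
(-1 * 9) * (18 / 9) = -18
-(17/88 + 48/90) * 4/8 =-959/2640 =-0.36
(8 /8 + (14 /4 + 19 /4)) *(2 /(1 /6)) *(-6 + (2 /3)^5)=-52762 /81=-651.38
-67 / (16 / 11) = -737 / 16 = -46.06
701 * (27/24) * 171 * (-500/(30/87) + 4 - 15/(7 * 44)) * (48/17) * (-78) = 3306946846437/77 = 42947361642.04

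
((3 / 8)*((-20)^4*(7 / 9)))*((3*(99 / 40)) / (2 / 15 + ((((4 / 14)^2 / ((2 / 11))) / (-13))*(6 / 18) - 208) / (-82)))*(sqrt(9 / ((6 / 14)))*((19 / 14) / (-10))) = -18422278875*sqrt(21) / 1046009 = -80708.18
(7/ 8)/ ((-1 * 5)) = -7/ 40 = -0.18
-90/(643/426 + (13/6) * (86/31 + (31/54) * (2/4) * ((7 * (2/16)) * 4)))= -256724640/27660197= -9.28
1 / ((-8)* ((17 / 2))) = -1 / 68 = -0.01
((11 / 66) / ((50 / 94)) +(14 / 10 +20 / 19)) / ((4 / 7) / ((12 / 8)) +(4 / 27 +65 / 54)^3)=1448170164 / 1492935925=0.97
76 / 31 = 2.45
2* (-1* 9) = -18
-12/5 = -2.40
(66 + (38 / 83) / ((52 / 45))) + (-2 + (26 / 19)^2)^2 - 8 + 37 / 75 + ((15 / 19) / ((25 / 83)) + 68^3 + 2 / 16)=26533771348776769 / 84369815400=314493.65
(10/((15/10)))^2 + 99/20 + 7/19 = 170189/3420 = 49.76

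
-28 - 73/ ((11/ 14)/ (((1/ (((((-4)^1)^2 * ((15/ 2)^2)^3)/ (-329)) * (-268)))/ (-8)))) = -28.00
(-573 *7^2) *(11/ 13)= -308847/ 13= -23757.46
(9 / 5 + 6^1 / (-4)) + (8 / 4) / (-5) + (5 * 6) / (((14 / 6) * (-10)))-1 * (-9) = 533 / 70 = 7.61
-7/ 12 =-0.58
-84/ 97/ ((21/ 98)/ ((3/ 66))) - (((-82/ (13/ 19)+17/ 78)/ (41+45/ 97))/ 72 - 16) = 15.86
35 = 35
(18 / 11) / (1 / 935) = 1530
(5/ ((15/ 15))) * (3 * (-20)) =-300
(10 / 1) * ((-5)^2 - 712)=-6870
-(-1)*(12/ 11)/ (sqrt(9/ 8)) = 8*sqrt(2)/ 11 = 1.03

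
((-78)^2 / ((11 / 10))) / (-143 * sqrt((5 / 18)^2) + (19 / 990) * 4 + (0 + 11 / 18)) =-1368900 / 9661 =-141.69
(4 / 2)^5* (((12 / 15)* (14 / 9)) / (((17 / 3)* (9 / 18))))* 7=25088 / 255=98.38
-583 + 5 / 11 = -6408 / 11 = -582.55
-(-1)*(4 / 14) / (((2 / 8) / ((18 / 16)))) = 9 / 7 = 1.29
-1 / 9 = -0.11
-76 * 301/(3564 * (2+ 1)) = -5719/2673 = -2.14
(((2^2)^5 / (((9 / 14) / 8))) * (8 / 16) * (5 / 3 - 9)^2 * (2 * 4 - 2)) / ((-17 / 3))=-55508992 / 153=-362803.87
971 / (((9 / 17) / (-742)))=-12248194 / 9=-1360910.44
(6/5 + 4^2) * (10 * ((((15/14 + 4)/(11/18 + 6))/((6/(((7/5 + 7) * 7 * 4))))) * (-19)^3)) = -3015435888/85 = -35475716.33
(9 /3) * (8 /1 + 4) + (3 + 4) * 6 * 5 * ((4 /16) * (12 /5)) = 162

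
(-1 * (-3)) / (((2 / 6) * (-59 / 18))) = -162 / 59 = -2.75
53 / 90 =0.59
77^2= 5929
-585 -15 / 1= -600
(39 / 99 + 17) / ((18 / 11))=10.63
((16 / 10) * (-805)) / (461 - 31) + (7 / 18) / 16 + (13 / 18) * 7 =129073 / 61920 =2.08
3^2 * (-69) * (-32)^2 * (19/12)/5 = -1006848/5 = -201369.60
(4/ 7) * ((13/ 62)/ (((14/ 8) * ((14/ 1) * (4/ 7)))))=13/ 1519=0.01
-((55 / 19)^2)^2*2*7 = -128108750 / 130321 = -983.02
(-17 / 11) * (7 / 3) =-3.61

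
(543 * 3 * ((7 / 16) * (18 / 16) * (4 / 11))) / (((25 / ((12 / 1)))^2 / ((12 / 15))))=1847286 / 34375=53.74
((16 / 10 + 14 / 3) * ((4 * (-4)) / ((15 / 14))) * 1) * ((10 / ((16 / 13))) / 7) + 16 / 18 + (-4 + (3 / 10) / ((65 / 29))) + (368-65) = 191.40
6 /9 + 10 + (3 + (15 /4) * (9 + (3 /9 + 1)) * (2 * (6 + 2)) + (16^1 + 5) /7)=1910 /3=636.67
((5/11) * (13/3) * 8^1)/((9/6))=1040/99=10.51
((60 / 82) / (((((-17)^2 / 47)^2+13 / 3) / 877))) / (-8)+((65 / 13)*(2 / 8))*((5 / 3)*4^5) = 58574150689 / 27481152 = 2131.43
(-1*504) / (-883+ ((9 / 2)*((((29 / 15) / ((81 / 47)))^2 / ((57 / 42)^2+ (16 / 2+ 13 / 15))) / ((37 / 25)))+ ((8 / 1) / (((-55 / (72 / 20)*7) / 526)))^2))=-4757936270135895000 / 6283361172690899947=-0.76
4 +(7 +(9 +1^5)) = 21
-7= -7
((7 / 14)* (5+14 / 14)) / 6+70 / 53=193 / 106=1.82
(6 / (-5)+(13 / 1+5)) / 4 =21 / 5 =4.20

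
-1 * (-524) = 524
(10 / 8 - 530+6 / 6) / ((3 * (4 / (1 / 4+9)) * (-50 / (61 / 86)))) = 5.77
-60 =-60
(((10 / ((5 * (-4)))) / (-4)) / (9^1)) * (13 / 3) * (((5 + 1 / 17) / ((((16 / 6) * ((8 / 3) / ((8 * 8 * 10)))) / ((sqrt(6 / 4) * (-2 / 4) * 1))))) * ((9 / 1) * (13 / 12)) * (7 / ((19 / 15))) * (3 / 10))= -2289105 * sqrt(6) / 20672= -271.24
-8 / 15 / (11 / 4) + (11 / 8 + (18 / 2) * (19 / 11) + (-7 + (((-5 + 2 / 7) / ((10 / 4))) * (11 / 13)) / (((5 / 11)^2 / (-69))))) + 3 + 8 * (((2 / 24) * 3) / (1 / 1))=547.59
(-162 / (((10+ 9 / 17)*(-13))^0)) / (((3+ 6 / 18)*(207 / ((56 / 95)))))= -1512 / 10925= -0.14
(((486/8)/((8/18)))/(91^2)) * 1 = 2187/132496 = 0.02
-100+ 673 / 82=-7527 / 82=-91.79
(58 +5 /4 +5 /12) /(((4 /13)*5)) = 2327 /60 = 38.78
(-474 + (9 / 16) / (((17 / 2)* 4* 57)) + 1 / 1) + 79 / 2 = -4480653 / 10336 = -433.50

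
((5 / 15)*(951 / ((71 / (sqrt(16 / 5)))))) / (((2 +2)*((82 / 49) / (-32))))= -248528*sqrt(5) / 14555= -38.18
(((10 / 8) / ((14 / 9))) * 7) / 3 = 15 / 8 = 1.88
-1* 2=-2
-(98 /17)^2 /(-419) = 9604 /121091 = 0.08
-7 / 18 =-0.39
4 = 4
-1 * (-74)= 74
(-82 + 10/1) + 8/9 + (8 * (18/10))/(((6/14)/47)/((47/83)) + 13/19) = -234009772/4629375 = -50.55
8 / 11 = 0.73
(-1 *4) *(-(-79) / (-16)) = 79 / 4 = 19.75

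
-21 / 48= -7 / 16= -0.44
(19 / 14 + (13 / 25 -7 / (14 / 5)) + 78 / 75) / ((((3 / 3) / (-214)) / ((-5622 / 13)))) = 87826884 / 2275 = 38605.22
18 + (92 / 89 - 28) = -798 / 89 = -8.97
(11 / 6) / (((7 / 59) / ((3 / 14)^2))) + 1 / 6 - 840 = -6907667 / 8232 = -839.12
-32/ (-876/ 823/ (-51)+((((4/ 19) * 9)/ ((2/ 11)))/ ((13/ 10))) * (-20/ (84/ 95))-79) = 40741792/ 331406227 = 0.12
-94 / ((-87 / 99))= 3102 / 29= 106.97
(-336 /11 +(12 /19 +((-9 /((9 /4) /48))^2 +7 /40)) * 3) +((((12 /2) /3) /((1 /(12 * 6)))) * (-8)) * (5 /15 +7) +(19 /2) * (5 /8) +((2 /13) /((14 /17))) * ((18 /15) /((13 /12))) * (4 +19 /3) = 2019987222731 /19779760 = 102123.95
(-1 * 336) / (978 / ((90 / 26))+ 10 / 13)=-2340 / 1973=-1.19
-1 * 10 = -10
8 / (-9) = -8 / 9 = -0.89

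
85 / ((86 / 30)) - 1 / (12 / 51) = 25.40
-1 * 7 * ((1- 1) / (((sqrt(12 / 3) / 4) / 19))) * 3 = 0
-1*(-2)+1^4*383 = 385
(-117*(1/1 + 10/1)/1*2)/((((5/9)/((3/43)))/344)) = -555984/5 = -111196.80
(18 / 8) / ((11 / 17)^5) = 12778713 / 644204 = 19.84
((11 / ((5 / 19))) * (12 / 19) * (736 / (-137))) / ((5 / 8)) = -777216 / 3425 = -226.92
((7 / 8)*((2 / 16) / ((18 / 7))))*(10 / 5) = 49 / 576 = 0.09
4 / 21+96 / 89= 2372 / 1869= 1.27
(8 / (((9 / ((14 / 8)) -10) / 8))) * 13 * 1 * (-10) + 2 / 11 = 320354 / 187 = 1713.12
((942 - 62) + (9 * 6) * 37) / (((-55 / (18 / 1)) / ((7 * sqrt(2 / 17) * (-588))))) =213225264 * sqrt(34) / 935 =1329739.31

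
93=93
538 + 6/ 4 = 1079/ 2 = 539.50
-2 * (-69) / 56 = 69 / 28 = 2.46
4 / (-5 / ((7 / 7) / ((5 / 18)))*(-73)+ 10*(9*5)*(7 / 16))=288 / 21475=0.01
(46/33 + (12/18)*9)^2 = 59536/1089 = 54.67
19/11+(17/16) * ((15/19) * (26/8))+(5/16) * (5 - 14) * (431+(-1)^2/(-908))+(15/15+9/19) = -915655437/759088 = -1206.26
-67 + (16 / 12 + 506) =1321 / 3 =440.33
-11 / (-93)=11 / 93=0.12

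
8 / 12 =2 / 3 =0.67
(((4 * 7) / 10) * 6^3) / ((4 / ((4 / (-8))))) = -378 / 5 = -75.60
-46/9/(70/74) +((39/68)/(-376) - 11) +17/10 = -118430477/8053920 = -14.70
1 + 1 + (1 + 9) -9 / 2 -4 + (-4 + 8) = 15 / 2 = 7.50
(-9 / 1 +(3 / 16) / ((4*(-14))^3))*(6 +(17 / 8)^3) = -201930325395 / 1438646272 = -140.36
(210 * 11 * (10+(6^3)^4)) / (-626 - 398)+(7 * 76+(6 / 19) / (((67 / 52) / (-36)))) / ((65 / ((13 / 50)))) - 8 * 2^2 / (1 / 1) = -200034734659490363 / 40736000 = -4910514892.47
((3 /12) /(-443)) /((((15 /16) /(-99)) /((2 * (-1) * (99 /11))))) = -2376 /2215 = -1.07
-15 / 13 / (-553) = 15 / 7189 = 0.00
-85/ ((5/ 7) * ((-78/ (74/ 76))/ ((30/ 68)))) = 1295/ 1976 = 0.66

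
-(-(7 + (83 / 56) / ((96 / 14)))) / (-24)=-2771 / 9216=-0.30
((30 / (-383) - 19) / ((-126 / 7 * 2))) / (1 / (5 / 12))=36535 / 165456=0.22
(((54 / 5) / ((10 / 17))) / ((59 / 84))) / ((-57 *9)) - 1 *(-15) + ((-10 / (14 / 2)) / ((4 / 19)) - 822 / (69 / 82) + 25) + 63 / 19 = -940.39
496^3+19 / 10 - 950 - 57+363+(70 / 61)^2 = 4540486815019 / 37210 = 122023295.22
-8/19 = -0.42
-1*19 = -19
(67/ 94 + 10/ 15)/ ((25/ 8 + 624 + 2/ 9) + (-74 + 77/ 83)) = 387444/ 155680309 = 0.00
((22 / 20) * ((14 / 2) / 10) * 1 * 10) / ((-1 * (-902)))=7 / 820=0.01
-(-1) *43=43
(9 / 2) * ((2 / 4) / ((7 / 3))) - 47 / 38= -145 / 532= -0.27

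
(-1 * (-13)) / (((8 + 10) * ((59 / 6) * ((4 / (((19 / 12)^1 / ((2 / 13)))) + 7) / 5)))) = 3211 / 64605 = 0.05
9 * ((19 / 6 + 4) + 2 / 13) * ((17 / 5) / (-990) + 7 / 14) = 701759 / 21450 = 32.72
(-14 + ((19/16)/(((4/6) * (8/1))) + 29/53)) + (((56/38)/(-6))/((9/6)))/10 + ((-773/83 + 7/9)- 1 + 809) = 252337477243/320951040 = 786.22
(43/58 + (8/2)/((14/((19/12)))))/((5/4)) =2908/3045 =0.96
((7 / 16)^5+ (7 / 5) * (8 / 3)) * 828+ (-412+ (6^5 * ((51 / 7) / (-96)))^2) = 22540572563101 / 64225280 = 350961.06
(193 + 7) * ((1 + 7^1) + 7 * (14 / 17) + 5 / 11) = 531800 / 187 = 2843.85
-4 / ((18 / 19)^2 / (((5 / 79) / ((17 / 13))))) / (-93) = 23465 / 10116819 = 0.00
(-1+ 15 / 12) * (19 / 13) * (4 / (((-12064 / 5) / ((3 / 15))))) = -19 / 156832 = -0.00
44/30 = 22/15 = 1.47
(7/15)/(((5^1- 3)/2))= 7/15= 0.47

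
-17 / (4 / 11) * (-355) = 66385 / 4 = 16596.25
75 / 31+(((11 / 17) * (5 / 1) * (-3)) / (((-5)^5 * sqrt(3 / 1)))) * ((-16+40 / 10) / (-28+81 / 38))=5016 * sqrt(3) / 10444375+75 / 31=2.42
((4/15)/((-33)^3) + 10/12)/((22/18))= 0.68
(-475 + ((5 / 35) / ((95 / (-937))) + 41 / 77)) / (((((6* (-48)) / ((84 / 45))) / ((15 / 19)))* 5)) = 3481037 / 7147800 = 0.49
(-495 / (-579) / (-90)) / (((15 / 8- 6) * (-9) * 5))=-4 / 78165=-0.00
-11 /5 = -2.20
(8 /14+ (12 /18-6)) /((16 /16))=-100 /21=-4.76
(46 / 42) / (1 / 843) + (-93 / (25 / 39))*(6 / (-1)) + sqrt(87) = sqrt(87) + 313909 / 175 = 1803.09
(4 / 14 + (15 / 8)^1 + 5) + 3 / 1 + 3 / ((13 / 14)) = 9749 / 728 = 13.39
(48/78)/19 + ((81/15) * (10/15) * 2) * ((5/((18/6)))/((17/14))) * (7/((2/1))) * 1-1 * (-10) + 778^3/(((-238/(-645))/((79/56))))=740853904250541/411502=1800365257.64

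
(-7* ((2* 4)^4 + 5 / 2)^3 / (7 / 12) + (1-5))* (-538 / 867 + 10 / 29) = 5726834312184182 / 25143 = 227770525083.89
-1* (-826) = 826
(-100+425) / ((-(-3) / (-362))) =-117650 / 3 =-39216.67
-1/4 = -0.25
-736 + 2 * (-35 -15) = -836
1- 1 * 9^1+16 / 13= -88 / 13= -6.77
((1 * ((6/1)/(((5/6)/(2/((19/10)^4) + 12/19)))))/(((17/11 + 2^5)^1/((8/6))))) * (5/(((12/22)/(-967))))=-95766017248/48088449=-1991.46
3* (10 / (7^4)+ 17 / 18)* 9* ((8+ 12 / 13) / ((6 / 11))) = 13078043 / 31213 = 418.99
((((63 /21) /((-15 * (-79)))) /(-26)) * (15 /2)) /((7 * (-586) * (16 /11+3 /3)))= 11 /151659144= 0.00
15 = 15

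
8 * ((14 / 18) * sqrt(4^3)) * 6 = 896 / 3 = 298.67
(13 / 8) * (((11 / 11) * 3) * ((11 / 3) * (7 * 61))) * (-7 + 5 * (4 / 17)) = -6045039 / 136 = -44448.82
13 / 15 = 0.87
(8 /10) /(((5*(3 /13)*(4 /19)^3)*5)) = 89167 /6000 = 14.86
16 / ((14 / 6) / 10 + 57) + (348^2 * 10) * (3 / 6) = 1039678320 / 1717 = 605520.28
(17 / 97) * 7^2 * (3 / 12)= 833 / 388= 2.15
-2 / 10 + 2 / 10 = 0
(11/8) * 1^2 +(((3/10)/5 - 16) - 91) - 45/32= -85577/800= -106.97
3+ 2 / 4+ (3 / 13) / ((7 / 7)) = 97 / 26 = 3.73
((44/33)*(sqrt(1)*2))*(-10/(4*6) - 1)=-34/9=-3.78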